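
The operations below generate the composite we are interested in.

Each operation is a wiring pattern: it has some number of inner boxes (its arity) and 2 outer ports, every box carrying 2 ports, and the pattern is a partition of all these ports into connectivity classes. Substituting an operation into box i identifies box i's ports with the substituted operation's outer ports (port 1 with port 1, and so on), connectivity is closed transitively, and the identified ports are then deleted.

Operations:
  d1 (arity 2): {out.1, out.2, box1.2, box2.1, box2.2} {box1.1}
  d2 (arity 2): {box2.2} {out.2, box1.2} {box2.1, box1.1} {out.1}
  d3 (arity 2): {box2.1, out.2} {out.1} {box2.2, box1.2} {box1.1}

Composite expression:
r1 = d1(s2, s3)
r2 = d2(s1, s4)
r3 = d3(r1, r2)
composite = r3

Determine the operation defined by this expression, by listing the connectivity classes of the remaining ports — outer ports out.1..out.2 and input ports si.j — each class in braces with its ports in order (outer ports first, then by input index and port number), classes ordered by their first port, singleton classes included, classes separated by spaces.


{out.1} {out.2} {s1.1, s4.1} {s1.2, s2.2, s3.1, s3.2} {s2.1} {s4.2}


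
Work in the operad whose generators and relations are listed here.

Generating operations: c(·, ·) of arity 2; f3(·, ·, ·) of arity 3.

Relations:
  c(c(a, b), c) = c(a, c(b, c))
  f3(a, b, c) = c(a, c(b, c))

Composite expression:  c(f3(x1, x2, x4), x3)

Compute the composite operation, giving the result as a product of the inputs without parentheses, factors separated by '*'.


Under associativity of c, the answer is the x's in reading order.
f3(x1, x2, x4) reduces to x1 * x2 * x4
c(f3(x1, x2, x4), x3) reduces to x1 * x2 * x4 * x3

x1 * x2 * x4 * x3


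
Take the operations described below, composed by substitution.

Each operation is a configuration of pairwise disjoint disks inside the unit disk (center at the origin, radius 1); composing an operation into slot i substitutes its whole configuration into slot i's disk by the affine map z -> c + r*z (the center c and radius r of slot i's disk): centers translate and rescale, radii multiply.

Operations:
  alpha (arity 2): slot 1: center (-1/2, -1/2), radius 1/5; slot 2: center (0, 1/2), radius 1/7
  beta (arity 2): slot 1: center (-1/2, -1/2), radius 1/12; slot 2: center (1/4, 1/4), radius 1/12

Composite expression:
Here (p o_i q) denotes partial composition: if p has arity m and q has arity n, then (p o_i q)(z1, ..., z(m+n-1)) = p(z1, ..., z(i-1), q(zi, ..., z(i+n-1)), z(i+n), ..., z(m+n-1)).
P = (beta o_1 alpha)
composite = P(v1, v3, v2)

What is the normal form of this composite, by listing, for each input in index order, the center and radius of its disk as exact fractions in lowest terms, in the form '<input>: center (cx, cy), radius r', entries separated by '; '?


Affine substitution under beta: radii multiply and v-centers shift.
for v1, the 2-step affine chain lands on center (-13/24, -13/24), radius 1/60
for v3, the 2-step affine chain lands on center (-1/2, -11/24), radius 1/84
for v2, the 1-step affine chain lands on center (1/4, 1/4), radius 1/12

v1: center (-13/24, -13/24), radius 1/60; v2: center (1/4, 1/4), radius 1/12; v3: center (-1/2, -11/24), radius 1/84


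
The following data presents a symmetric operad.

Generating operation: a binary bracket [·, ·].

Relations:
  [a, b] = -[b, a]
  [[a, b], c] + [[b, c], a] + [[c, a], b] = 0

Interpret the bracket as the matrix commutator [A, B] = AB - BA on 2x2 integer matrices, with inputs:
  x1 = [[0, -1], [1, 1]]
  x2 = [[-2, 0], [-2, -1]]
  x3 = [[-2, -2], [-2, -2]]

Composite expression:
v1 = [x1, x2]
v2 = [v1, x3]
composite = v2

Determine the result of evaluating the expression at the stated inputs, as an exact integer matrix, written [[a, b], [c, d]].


[[-4, -8], [8, 4]]


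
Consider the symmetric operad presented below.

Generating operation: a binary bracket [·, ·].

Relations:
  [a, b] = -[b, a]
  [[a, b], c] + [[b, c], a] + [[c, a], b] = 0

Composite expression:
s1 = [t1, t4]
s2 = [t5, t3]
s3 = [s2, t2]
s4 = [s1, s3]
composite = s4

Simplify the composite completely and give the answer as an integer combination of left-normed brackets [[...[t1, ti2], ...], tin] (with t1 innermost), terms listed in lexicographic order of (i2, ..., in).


[[[[t1, t4], t2], t3], t5] - [[[[t1, t4], t2], t5], t3] - [[[[t1, t4], t3], t5], t2] + [[[[t1, t4], t5], t3], t2]


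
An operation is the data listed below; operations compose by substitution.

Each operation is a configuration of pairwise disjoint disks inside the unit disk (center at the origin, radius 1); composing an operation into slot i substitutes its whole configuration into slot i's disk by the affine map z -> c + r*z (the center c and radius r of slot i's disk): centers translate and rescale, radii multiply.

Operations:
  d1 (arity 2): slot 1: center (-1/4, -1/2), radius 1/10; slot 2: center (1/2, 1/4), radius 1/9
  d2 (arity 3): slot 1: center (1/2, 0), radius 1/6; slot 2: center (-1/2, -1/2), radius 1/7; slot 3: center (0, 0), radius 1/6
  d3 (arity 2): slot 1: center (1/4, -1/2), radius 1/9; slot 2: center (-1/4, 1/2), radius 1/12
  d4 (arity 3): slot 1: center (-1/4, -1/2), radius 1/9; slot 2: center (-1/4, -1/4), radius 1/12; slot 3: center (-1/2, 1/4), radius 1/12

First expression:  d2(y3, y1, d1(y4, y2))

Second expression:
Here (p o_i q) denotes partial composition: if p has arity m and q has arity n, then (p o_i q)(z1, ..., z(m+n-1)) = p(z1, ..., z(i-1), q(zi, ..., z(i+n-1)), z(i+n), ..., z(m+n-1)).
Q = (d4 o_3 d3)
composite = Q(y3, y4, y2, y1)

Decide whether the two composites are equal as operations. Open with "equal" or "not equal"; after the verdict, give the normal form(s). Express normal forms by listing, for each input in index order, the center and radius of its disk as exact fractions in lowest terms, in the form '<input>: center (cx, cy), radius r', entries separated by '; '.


Reducing the first expression gives y1: center (-1/2, -1/2), radius 1/7; y2: center (1/12, 1/24), radius 1/54; y3: center (1/2, 0), radius 1/6; y4: center (-1/24, -1/12), radius 1/60
Reducing the second expression gives y1: center (-25/48, 7/24), radius 1/144; y2: center (-23/48, 5/24), radius 1/108; y3: center (-1/4, -1/2), radius 1/9; y4: center (-1/4, -1/4), radius 1/12
The normal forms differ: not equal.

not equal; first: y1: center (-1/2, -1/2), radius 1/7; y2: center (1/12, 1/24), radius 1/54; y3: center (1/2, 0), radius 1/6; y4: center (-1/24, -1/12), radius 1/60; second: y1: center (-25/48, 7/24), radius 1/144; y2: center (-23/48, 5/24), radius 1/108; y3: center (-1/4, -1/2), radius 1/9; y4: center (-1/4, -1/4), radius 1/12


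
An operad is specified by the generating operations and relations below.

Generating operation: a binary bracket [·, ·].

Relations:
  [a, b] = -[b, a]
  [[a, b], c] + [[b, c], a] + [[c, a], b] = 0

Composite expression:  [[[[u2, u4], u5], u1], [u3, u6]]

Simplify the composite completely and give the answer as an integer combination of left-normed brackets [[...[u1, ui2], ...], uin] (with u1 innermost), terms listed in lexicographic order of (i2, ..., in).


-[[[[[u1, u2], u4], u5], u3], u6] + [[[[[u1, u2], u4], u5], u6], u3] + [[[[[u1, u4], u2], u5], u3], u6] - [[[[[u1, u4], u2], u5], u6], u3] + [[[[[u1, u5], u2], u4], u3], u6] - [[[[[u1, u5], u2], u4], u6], u3] - [[[[[u1, u5], u4], u2], u3], u6] + [[[[[u1, u5], u4], u2], u6], u3]

Antisymmetry and Jacobi reduce to u1-anchored left-normed brackets.
Composite bracket: [[[[u2, u4], u5], u1], [u3, u6]]
Each bracket splits as ab - ba, giving 32 signed words (2^5 = 32).
Collect the words opening with u1:
  u1u2u4u5u3u6 appears with sign -1, giving the term -[[[[[u1, u2], u4], u5], u3], u6]
  u1u2u4u5u6u3 appears with sign +1, giving the term +[[[[[u1, u2], u4], u5], u6], u3]
  u1u4u2u5u3u6 appears with sign +1, giving the term +[[[[[u1, u4], u2], u5], u3], u6]
  u1u4u2u5u6u3 appears with sign -1, giving the term -[[[[[u1, u4], u2], u5], u6], u3]
  u1u5u2u4u3u6 appears with sign +1, giving the term +[[[[[u1, u5], u2], u4], u3], u6]
  u1u5u2u4u6u3 appears with sign -1, giving the term -[[[[[u1, u5], u2], u4], u6], u3]
  u1u5u4u2u3u6 appears with sign -1, giving the term -[[[[[u1, u5], u4], u2], u3], u6]
  u1u5u4u2u6u3 appears with sign +1, giving the term +[[[[[u1, u5], u4], u2], u6], u3]


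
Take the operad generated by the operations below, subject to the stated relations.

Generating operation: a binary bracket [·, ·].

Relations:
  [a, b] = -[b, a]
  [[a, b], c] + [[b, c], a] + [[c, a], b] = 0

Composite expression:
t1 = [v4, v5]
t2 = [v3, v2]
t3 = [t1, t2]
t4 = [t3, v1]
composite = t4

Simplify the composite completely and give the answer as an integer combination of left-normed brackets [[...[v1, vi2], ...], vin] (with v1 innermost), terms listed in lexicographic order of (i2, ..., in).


-[[[[v1, v2], v3], v4], v5] + [[[[v1, v2], v3], v5], v4] + [[[[v1, v3], v2], v4], v5] - [[[[v1, v3], v2], v5], v4] + [[[[v1, v4], v5], v2], v3] - [[[[v1, v4], v5], v3], v2] - [[[[v1, v5], v4], v2], v3] + [[[[v1, v5], v4], v3], v2]

Expand each bracket as ab - ba; the v1-initial words give the coefficients.
Composite bracket: [[[v4, v5], [v3, v2]], v1]
Each bracket splits as ab - ba, giving 16 signed words (2^4 = 16).
Collect the words opening with v1:
  v1v2v3v4v5 appears with sign -1, giving the term -[[[[v1, v2], v3], v4], v5]
  v1v2v3v5v4 appears with sign +1, giving the term +[[[[v1, v2], v3], v5], v4]
  v1v3v2v4v5 appears with sign +1, giving the term +[[[[v1, v3], v2], v4], v5]
  v1v3v2v5v4 appears with sign -1, giving the term -[[[[v1, v3], v2], v5], v4]
  v1v4v5v2v3 appears with sign +1, giving the term +[[[[v1, v4], v5], v2], v3]
  v1v4v5v3v2 appears with sign -1, giving the term -[[[[v1, v4], v5], v3], v2]
  v1v5v4v2v3 appears with sign -1, giving the term -[[[[v1, v5], v4], v2], v3]
  v1v5v4v3v2 appears with sign +1, giving the term +[[[[v1, v5], v4], v3], v2]


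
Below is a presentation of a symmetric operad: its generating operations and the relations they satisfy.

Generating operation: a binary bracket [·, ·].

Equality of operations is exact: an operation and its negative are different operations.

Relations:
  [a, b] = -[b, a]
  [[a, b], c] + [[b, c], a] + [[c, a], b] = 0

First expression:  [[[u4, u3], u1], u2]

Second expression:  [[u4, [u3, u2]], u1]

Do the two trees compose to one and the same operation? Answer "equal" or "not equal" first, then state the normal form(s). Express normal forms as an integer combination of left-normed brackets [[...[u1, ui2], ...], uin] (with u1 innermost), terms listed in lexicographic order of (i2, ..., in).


not equal: they reduce to [[[u1, u3], u4], u2] - [[[u1, u4], u3], u2] and -[[[u1, u2], u3], u4] + [[[u1, u3], u2], u4] + [[[u1, u4], u2], u3] - [[[u1, u4], u3], u2]

The first expression, normalized: [[[u1, u3], u4], u2] - [[[u1, u4], u3], u2]
The second expression, normalized: -[[[u1, u2], u3], u4] + [[[u1, u3], u2], u4] + [[[u1, u4], u2], u3] - [[[u1, u4], u3], u2]
The forms do not match — not equal.


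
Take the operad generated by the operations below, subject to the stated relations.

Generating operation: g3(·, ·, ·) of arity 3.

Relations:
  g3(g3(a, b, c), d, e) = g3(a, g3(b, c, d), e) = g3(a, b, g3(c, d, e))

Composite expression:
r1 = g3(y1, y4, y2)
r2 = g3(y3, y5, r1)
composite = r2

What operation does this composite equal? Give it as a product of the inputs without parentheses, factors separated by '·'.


The g3-tree's shape is irrelevant; the y-reading-order decides.
g3(y1, y4, y2) unparenthesizes to y1 · y4 · y2
g3(y3, y5, g3(y1, y4, y2)) unparenthesizes to y3 · y5 · y1 · y4 · y2

y3 · y5 · y1 · y4 · y2


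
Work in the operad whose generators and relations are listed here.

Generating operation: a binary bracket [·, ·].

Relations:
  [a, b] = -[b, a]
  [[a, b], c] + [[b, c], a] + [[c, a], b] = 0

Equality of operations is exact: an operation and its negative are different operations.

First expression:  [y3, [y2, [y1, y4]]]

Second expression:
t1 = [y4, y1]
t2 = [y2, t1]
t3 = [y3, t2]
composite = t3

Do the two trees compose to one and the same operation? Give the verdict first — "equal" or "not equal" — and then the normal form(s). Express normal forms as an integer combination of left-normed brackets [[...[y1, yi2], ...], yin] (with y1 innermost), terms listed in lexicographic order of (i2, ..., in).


In normal form, the first expression is [[[y1, y4], y2], y3]
In normal form, the second expression is -[[[y1, y4], y2], y3]
They disagree, so not equal.

not equal — first [[[y1, y4], y2], y3], second -[[[y1, y4], y2], y3]


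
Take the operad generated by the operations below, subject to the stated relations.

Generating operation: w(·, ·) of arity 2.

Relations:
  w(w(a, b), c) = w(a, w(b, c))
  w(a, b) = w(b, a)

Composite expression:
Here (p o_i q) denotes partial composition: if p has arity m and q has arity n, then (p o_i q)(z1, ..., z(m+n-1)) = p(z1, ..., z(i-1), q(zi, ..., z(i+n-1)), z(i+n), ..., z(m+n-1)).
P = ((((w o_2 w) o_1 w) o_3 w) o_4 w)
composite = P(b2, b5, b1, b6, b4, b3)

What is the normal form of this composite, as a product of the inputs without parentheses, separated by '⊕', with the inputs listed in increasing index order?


Key point: w commutes, so take the b-inputs in any fixed order.
w(b2, b5) reduces to b2 ⊕ b5
w(b6, b4) reduces to b6 ⊕ b4
w(b1, w(b6, b4)) reduces to b1 ⊕ b6 ⊕ b4
w(w(b1, w(b6, b4)), b3) reduces to b1 ⊕ b6 ⊕ b4 ⊕ b3
w(w(b2, b5), w(w(b1, w(b6, b4)), b3)) reduces to b2 ⊕ b5 ⊕ b1 ⊕ b6 ⊕ b4 ⊕ b3
reordering the factors by index: b1 ⊕ b2 ⊕ b3 ⊕ b4 ⊕ b5 ⊕ b6

b1 ⊕ b2 ⊕ b3 ⊕ b4 ⊕ b5 ⊕ b6


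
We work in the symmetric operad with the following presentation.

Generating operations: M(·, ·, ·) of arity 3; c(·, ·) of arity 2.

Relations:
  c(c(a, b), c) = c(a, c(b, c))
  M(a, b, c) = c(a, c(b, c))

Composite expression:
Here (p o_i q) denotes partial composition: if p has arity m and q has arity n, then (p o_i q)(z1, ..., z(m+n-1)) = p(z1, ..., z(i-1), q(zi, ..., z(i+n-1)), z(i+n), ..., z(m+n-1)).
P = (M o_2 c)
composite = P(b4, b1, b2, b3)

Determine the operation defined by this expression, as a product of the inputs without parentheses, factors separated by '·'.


b4 · b1 · b2 · b3


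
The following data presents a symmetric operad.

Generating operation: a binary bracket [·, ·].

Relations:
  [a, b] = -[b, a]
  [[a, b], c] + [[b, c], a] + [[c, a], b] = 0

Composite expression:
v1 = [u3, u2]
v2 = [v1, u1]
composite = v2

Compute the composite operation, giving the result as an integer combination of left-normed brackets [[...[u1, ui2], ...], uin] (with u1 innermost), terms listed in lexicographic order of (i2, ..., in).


[[u1, u2], u3] - [[u1, u3], u2]


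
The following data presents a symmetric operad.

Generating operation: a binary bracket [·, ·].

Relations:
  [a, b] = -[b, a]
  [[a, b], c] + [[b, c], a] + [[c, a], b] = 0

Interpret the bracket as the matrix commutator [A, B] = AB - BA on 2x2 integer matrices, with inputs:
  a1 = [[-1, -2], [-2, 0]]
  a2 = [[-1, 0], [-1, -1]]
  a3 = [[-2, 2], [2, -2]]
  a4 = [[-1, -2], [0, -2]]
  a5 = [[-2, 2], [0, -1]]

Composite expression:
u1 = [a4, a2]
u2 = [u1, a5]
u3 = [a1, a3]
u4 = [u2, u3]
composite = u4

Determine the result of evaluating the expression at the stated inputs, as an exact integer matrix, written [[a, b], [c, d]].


[a4, a2] = [[2, 0], [1, -2]]
[[a4, a2], a5] = [[-2, 8], [-1, 2]]
[a1, a3] = [[0, -2], [2, 0]]
[[[a4, a2], a5], [a1, a3]] = [[14, 8], [8, -14]]

[[14, 8], [8, -14]]


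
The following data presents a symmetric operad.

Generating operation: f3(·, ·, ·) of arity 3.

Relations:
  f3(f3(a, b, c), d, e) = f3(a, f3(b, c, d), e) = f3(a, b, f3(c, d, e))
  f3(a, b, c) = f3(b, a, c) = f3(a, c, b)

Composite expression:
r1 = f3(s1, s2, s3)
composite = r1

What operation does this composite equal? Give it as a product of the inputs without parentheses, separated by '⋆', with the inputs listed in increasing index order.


s1 ⋆ s2 ⋆ s3

Key point: f3 commutes, so take the s-inputs in any fixed order.
f3(s1, s2, s3) spells out as s1 ⋆ s2 ⋆ s3
sorting the factors by input index: s1 ⋆ s2 ⋆ s3


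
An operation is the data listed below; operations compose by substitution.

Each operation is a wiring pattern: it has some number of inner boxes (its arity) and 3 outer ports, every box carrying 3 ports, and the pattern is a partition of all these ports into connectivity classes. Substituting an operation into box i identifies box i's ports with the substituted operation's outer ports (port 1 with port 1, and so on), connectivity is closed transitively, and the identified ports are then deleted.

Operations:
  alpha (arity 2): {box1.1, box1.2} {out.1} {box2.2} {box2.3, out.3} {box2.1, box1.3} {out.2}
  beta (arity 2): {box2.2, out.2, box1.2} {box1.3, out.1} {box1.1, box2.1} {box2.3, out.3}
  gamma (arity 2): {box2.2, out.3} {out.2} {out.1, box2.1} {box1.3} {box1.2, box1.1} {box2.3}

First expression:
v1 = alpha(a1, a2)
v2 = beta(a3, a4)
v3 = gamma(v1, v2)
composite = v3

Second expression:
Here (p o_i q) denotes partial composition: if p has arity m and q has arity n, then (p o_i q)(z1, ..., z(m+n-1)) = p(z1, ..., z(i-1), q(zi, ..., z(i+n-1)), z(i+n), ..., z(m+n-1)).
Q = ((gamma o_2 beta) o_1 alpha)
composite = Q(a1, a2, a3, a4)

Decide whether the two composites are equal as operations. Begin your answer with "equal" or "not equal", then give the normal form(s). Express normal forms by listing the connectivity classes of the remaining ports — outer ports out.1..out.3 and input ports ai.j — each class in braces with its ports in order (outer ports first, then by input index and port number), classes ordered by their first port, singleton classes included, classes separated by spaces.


In normal form, the first expression is {out.1, a3.3} {out.2} {out.3, a3.2, a4.2} {a1.1, a1.2} {a1.3, a2.1} {a2.2} {a2.3} {a3.1, a4.1} {a4.3}
In normal form, the second expression is {out.1, a3.3} {out.2} {out.3, a3.2, a4.2} {a1.1, a1.2} {a1.3, a2.1} {a2.2} {a2.3} {a3.1, a4.1} {a4.3}
Identical normal forms: equal.

equal; the common form is {out.1, a3.3} {out.2} {out.3, a3.2, a4.2} {a1.1, a1.2} {a1.3, a2.1} {a2.2} {a2.3} {a3.1, a4.1} {a4.3}


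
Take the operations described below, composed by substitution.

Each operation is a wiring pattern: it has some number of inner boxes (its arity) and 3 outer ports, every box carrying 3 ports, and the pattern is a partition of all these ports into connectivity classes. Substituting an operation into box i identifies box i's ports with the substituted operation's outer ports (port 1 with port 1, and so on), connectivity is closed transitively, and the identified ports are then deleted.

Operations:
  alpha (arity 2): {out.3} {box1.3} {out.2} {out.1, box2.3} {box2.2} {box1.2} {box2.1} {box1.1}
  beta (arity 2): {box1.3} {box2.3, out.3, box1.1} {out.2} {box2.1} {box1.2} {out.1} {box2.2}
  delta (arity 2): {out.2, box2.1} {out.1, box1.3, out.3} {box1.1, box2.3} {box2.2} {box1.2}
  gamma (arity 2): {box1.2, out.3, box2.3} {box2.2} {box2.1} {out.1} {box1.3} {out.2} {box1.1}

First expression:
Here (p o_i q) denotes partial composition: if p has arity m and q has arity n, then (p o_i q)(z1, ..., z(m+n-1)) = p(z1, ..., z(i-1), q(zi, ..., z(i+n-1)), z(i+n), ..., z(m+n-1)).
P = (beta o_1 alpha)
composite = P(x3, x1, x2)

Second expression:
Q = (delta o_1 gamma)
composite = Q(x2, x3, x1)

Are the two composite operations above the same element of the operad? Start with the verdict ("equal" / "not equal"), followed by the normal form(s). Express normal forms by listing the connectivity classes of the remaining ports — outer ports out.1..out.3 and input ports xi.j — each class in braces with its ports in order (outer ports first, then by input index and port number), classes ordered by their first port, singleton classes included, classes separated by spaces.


not equal — first {out.1} {out.2} {out.3, x1.3, x2.3} {x1.1} {x1.2} {x2.1} {x2.2} {x3.1} {x3.2} {x3.3}, second {out.1, out.3, x2.2, x3.3} {out.2, x1.1} {x1.2} {x1.3} {x2.1} {x2.3} {x3.1} {x3.2}


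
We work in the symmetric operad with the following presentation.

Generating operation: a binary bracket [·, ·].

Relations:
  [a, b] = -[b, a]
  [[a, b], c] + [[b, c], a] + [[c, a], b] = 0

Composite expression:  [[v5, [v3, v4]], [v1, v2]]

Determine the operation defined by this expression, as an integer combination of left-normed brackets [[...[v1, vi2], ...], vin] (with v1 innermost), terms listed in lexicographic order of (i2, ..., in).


[[[[v1, v2], v3], v4], v5] - [[[[v1, v2], v4], v3], v5] - [[[[v1, v2], v5], v3], v4] + [[[[v1, v2], v5], v4], v3]

Expand each bracket as ab - ba; the v1-initial words give the coefficients.
Composite bracket: [[v5, [v3, v4]], [v1, v2]]
Expanding via [a, b] = ab - ba: 16 signed words (2^4 = 16).
The v1-initial words carry the normal form:
  v1v2v3v4v5 appears with sign +1, giving the term +[[[[v1, v2], v3], v4], v5]
  v1v2v4v3v5 appears with sign -1, giving the term -[[[[v1, v2], v4], v3], v5]
  v1v2v5v3v4 appears with sign -1, giving the term -[[[[v1, v2], v5], v3], v4]
  v1v2v5v4v3 appears with sign +1, giving the term +[[[[v1, v2], v5], v4], v3]


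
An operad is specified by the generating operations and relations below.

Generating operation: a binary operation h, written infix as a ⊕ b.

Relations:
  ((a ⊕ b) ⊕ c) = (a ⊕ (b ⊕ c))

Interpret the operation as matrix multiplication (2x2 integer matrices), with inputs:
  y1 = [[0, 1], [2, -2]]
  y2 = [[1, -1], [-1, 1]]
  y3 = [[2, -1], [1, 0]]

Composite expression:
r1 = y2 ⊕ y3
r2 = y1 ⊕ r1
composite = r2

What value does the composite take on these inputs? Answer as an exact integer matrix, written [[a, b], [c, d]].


(y2 ⊕ y3) = [[1, -1], [-1, 1]]
(y1 ⊕ (y2 ⊕ y3)) = [[-1, 1], [4, -4]]

[[-1, 1], [4, -4]]


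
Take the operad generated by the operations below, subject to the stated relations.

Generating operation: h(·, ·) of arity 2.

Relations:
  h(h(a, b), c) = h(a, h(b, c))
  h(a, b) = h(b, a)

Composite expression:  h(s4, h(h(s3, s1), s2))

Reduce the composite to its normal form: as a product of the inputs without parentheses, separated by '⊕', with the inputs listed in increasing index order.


s1 ⊕ s2 ⊕ s3 ⊕ s4

Both nesting and order wash out for h; what remains is which s's occur.
h(s3, s1) flattens to s3 ⊕ s1
h(h(s3, s1), s2) flattens to s3 ⊕ s1 ⊕ s2
h(s4, h(h(s3, s1), s2)) flattens to s4 ⊕ s3 ⊕ s1 ⊕ s2
commutativity sorts the factors: s1 ⊕ s2 ⊕ s3 ⊕ s4


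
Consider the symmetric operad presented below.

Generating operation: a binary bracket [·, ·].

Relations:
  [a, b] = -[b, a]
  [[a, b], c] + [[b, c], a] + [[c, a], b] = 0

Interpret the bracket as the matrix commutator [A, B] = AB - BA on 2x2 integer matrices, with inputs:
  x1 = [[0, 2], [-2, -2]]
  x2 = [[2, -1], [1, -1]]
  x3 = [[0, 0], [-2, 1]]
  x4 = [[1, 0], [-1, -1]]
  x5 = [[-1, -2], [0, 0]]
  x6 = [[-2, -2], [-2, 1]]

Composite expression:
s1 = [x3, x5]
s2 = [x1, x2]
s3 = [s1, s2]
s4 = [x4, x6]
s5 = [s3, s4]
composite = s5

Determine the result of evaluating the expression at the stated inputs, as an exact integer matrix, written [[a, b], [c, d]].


[[192, 256], [256, -192]]

[x3, x5] = [[-4, 2], [2, 4]]
[x1, x2] = [[0, -8], [-8, 0]]
[[x3, x5], [x1, x2]] = [[0, 64], [-64, 0]]
[x4, x6] = [[-2, -4], [7, 2]]
[[[x3, x5], [x1, x2]], [x4, x6]] = [[192, 256], [256, -192]]


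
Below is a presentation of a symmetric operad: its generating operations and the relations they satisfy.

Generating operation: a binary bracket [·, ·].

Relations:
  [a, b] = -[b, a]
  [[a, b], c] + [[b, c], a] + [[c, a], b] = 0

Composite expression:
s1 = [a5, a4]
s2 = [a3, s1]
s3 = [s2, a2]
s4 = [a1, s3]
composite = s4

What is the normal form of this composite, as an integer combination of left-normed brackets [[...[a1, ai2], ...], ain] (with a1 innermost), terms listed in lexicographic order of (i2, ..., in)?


[[[[a1, a2], a3], a4], a5] - [[[[a1, a2], a3], a5], a4] - [[[[a1, a2], a4], a5], a3] + [[[[a1, a2], a5], a4], a3] - [[[[a1, a3], a4], a5], a2] + [[[[a1, a3], a5], a4], a2] + [[[[a1, a4], a5], a3], a2] - [[[[a1, a5], a4], a3], a2]

A multilinear Lie element is pinned by a1-initial words (a1 innermost).
Composite bracket: [a1, [[a3, [a5, a4]], a2]]
Expanding via [a, b] = ab - ba: 16 signed words (2^4 = 16).
Only words starting with a1 matter:
  the word a1a2a3a4a5 carries sign +1 and contributes +[[[[a1, a2], a3], a4], a5]
  the word a1a2a3a5a4 carries sign -1 and contributes -[[[[a1, a2], a3], a5], a4]
  the word a1a2a4a5a3 carries sign -1 and contributes -[[[[a1, a2], a4], a5], a3]
  the word a1a2a5a4a3 carries sign +1 and contributes +[[[[a1, a2], a5], a4], a3]
  the word a1a3a4a5a2 carries sign -1 and contributes -[[[[a1, a3], a4], a5], a2]
  the word a1a3a5a4a2 carries sign +1 and contributes +[[[[a1, a3], a5], a4], a2]
  the word a1a4a5a3a2 carries sign +1 and contributes +[[[[a1, a4], a5], a3], a2]
  the word a1a5a4a3a2 carries sign -1 and contributes -[[[[a1, a5], a4], a3], a2]


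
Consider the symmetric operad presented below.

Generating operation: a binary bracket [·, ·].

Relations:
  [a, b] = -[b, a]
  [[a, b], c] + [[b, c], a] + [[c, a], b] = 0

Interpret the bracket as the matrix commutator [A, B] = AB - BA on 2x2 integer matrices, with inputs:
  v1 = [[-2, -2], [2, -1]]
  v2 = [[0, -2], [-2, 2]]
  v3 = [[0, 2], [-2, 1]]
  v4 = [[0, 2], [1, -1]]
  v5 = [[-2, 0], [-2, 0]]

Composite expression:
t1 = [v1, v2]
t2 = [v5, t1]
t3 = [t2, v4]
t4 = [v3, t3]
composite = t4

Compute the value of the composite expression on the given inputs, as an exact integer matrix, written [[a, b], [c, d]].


[[-112, -348], [-404, 112]]

[v1, v2] = [[8, -2], [-6, -8]]
[v5, [v1, v2]] = [[-4, 4], [-44, 4]]
[[v5, [v1, v2]], v4] = [[92, -20], [-36, -92]]
[v3, [[v5, [v1, v2]], v4]] = [[-112, -348], [-404, 112]]


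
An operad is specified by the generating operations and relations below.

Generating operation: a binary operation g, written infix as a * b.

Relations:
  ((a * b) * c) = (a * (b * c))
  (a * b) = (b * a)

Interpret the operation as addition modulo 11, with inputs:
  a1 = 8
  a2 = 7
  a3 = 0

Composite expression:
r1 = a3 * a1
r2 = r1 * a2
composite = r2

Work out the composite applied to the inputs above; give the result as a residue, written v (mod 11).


4 (mod 11)

(a3 * a1) = 8
((a3 * a1) * a2) = 4


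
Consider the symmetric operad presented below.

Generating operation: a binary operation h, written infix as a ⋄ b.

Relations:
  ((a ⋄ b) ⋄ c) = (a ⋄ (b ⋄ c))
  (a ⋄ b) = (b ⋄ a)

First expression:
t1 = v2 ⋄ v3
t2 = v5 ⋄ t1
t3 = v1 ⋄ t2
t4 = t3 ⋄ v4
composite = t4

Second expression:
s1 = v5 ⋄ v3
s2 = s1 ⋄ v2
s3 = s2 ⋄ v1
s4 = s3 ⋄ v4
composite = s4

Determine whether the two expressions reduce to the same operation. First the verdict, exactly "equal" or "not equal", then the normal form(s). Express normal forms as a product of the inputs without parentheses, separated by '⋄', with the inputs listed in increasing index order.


equal; both compose to v1 ⋄ v2 ⋄ v3 ⋄ v4 ⋄ v5

Normal form of the first expression: v1 ⋄ v2 ⋄ v3 ⋄ v4 ⋄ v5
Normal form of the second expression: v1 ⋄ v2 ⋄ v3 ⋄ v4 ⋄ v5
The forms coincide; equal.


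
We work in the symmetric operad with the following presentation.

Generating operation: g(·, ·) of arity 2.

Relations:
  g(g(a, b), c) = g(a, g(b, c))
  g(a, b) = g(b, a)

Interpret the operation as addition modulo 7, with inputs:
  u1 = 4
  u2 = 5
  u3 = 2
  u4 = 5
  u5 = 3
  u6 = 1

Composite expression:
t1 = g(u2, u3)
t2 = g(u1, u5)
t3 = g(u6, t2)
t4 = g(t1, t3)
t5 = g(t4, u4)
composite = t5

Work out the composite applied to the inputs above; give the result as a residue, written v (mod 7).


g(u2, u3) = 0
g(u1, u5) = 0
g(u6, g(u1, u5)) = 1
g(g(u2, u3), g(u6, g(u1, u5))) = 1
g(g(g(u2, u3), g(u6, g(u1, u5))), u4) = 6

6 (mod 7)


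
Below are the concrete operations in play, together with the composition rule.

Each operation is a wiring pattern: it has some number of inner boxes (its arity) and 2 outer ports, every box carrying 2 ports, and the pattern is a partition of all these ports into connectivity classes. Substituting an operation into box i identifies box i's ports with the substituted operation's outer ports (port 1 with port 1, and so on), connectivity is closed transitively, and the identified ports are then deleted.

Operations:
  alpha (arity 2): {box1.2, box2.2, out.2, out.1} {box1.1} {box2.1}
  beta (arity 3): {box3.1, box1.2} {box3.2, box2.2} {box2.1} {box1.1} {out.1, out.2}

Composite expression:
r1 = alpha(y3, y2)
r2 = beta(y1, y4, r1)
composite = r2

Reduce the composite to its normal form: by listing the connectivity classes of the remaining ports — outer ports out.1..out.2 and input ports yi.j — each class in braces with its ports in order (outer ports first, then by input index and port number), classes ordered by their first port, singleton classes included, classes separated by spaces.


{out.1, out.2} {y1.1} {y1.2, y2.2, y3.2, y4.2} {y2.1} {y3.1} {y4.1}

Connectivity passes through glued beta-boundaries; trace each wire chain.
the subtree at alpha composes to {out.1, out.2, y2.2, y3.2} {y2.1} {y3.1} on (y3, y2); out.j = own outer ports
the subtree at beta composes to {out.1, out.2} {y1.1} {y1.2, y2.2, y3.2, y4.2} {y2.1} {y3.1} {y4.1} on (y1, y4, y3, y2); out.j = own outer ports


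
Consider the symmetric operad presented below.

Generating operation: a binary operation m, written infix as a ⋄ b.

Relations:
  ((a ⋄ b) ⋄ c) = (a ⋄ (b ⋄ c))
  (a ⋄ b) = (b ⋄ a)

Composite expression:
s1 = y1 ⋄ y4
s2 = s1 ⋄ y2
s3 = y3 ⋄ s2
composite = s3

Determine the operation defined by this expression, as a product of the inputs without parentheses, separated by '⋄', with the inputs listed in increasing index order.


y1 ⋄ y2 ⋄ y3 ⋄ y4

Any arrangement under m is one operation, so sort the y-inputs.
(y1 ⋄ y4) collapses to y1 ⋄ y4
((y1 ⋄ y4) ⋄ y2) collapses to y1 ⋄ y4 ⋄ y2
(y3 ⋄ ((y1 ⋄ y4) ⋄ y2)) collapses to y3 ⋄ y1 ⋄ y4 ⋄ y2
reordering the factors by index: y1 ⋄ y2 ⋄ y3 ⋄ y4


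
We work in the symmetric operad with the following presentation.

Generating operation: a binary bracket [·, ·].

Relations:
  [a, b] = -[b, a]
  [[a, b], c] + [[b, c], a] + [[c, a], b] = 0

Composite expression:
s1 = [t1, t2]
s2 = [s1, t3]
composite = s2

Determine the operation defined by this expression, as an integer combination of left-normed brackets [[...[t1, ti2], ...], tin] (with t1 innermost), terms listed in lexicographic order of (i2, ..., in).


In the tensor algebra, words opening t1 carry the t1-anchored form.
Composite bracket: [[t1, t2], t3]
Applying ab - ba throughout gives 4 signed words (2^2 = 4).
Only words starting with t1 matter:
  the word t1t2t3 carries sign +1 and contributes +[[t1, t2], t3]

[[t1, t2], t3]


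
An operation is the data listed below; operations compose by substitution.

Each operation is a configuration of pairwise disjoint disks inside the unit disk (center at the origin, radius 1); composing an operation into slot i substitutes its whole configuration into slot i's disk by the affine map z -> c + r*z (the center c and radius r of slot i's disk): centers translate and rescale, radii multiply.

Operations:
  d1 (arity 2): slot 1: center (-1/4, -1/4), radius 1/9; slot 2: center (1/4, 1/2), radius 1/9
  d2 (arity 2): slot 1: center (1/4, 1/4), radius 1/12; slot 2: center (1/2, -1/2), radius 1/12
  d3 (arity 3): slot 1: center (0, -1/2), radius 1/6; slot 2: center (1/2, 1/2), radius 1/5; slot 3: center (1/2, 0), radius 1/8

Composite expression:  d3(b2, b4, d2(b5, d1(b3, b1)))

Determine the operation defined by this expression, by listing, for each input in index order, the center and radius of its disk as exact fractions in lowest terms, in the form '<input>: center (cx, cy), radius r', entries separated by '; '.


b1: center (217/384, -11/192), radius 1/864; b2: center (0, -1/2), radius 1/6; b3: center (215/384, -25/384), radius 1/864; b4: center (1/2, 1/2), radius 1/5; b5: center (17/32, 1/32), radius 1/96


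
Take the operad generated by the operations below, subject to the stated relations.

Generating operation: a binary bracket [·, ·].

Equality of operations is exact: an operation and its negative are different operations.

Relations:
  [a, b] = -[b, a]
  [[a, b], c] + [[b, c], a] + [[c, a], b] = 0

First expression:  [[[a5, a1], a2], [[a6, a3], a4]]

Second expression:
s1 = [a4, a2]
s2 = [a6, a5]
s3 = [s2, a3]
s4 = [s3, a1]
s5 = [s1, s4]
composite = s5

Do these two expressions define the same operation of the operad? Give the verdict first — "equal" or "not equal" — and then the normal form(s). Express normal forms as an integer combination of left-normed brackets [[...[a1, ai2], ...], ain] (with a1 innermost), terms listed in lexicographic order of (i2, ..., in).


The first expression, normalized: [[[[[a1, a5], a2], a3], a6], a4] - [[[[[a1, a5], a2], a4], a3], a6] + [[[[[a1, a5], a2], a4], a6], a3] - [[[[[a1, a5], a2], a6], a3], a4]
The second expression, normalized: -[[[[[a1, a3], a5], a6], a2], a4] + [[[[[a1, a3], a5], a6], a4], a2] + [[[[[a1, a3], a6], a5], a2], a4] - [[[[[a1, a3], a6], a5], a4], a2] + [[[[[a1, a5], a6], a3], a2], a4] - [[[[[a1, a5], a6], a3], a4], a2] - [[[[[a1, a6], a5], a3], a2], a4] + [[[[[a1, a6], a5], a3], a4], a2]
The normal forms differ: not equal.

not equal: they reduce to [[[[[a1, a5], a2], a3], a6], a4] - [[[[[a1, a5], a2], a4], a3], a6] + [[[[[a1, a5], a2], a4], a6], a3] - [[[[[a1, a5], a2], a6], a3], a4] and -[[[[[a1, a3], a5], a6], a2], a4] + [[[[[a1, a3], a5], a6], a4], a2] + [[[[[a1, a3], a6], a5], a2], a4] - [[[[[a1, a3], a6], a5], a4], a2] + [[[[[a1, a5], a6], a3], a2], a4] - [[[[[a1, a5], a6], a3], a4], a2] - [[[[[a1, a6], a5], a3], a2], a4] + [[[[[a1, a6], a5], a3], a4], a2]


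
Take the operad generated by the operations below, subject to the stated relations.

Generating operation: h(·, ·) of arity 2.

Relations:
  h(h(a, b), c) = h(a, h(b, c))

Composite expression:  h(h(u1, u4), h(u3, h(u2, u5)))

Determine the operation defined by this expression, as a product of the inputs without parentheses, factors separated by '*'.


Under associativity of h, the answer is the u's in reading order.
h(u1, u4) reduces to u1 * u4
h(u2, u5) reduces to u2 * u5
h(u3, h(u2, u5)) reduces to u3 * u2 * u5
h(h(u1, u4), h(u3, h(u2, u5))) reduces to u1 * u4 * u3 * u2 * u5

u1 * u4 * u3 * u2 * u5


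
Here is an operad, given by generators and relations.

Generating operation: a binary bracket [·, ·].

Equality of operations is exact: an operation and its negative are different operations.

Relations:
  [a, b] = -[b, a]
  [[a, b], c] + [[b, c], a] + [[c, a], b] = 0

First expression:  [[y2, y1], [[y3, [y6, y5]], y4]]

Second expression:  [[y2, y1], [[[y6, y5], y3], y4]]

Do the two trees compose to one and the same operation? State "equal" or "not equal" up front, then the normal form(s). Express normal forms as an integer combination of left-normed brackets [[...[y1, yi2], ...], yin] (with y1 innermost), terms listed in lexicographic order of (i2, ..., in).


not equal: they reduce to [[[[[y1, y2], y3], y5], y6], y4] - [[[[[y1, y2], y3], y6], y5], y4] - [[[[[y1, y2], y4], y3], y5], y6] + [[[[[y1, y2], y4], y3], y6], y5] + [[[[[y1, y2], y4], y5], y6], y3] - [[[[[y1, y2], y4], y6], y5], y3] - [[[[[y1, y2], y5], y6], y3], y4] + [[[[[y1, y2], y6], y5], y3], y4] and -[[[[[y1, y2], y3], y5], y6], y4] + [[[[[y1, y2], y3], y6], y5], y4] + [[[[[y1, y2], y4], y3], y5], y6] - [[[[[y1, y2], y4], y3], y6], y5] - [[[[[y1, y2], y4], y5], y6], y3] + [[[[[y1, y2], y4], y6], y5], y3] + [[[[[y1, y2], y5], y6], y3], y4] - [[[[[y1, y2], y6], y5], y3], y4]

Reducing the first expression gives [[[[[y1, y2], y3], y5], y6], y4] - [[[[[y1, y2], y3], y6], y5], y4] - [[[[[y1, y2], y4], y3], y5], y6] + [[[[[y1, y2], y4], y3], y6], y5] + [[[[[y1, y2], y4], y5], y6], y3] - [[[[[y1, y2], y4], y6], y5], y3] - [[[[[y1, y2], y5], y6], y3], y4] + [[[[[y1, y2], y6], y5], y3], y4]
Reducing the second expression gives -[[[[[y1, y2], y3], y5], y6], y4] + [[[[[y1, y2], y3], y6], y5], y4] + [[[[[y1, y2], y4], y3], y5], y6] - [[[[[y1, y2], y4], y3], y6], y5] - [[[[[y1, y2], y4], y5], y6], y3] + [[[[[y1, y2], y4], y6], y5], y3] + [[[[[y1, y2], y5], y6], y3], y4] - [[[[[y1, y2], y6], y5], y3], y4]
The normal forms differ: not equal.


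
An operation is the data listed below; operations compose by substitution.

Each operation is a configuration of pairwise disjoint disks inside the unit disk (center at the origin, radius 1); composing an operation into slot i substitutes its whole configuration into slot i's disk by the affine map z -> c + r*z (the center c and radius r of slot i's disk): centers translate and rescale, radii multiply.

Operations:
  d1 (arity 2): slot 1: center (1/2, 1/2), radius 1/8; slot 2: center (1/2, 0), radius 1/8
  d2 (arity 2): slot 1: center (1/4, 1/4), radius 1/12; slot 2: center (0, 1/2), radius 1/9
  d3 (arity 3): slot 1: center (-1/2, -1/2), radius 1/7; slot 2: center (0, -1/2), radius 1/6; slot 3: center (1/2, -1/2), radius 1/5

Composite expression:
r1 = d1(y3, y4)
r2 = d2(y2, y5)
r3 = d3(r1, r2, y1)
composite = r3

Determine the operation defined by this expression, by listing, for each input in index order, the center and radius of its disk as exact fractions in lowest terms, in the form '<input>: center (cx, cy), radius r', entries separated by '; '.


y1: center (1/2, -1/2), radius 1/5; y2: center (1/24, -11/24), radius 1/72; y3: center (-3/7, -3/7), radius 1/56; y4: center (-3/7, -1/2), radius 1/56; y5: center (0, -5/12), radius 1/54

Affine substitution under d3: radii multiply and y-centers shift.
input y3: composing its 2 substitution steps yields center (-3/7, -3/7), radius 1/56
input y4: composing its 2 substitution steps yields center (-3/7, -1/2), radius 1/56
input y2: composing its 2 substitution steps yields center (1/24, -11/24), radius 1/72
input y5: composing its 2 substitution steps yields center (0, -5/12), radius 1/54
input y1: composing its 1 substitution step yields center (1/2, -1/2), radius 1/5


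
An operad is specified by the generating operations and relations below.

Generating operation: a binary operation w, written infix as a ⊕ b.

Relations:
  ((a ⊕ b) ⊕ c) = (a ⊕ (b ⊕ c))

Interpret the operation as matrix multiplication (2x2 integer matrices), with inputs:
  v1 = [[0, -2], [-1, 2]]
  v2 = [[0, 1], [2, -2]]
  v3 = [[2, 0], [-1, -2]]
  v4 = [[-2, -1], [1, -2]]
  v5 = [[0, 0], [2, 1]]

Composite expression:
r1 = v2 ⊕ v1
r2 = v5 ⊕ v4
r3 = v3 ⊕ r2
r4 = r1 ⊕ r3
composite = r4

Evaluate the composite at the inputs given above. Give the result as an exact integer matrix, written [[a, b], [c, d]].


[[12, 16], [-48, -64]]

(v2 ⊕ v1) = [[-1, 2], [2, -8]]
(v5 ⊕ v4) = [[0, 0], [-3, -4]]
(v3 ⊕ (v5 ⊕ v4)) = [[0, 0], [6, 8]]
((v2 ⊕ v1) ⊕ (v3 ⊕ (v5 ⊕ v4))) = [[12, 16], [-48, -64]]


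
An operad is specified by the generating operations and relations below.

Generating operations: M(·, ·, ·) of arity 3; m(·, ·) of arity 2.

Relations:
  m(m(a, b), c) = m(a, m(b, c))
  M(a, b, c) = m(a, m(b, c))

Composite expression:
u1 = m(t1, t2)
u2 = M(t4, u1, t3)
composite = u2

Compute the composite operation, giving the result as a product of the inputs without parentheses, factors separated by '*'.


Associativity of M dissolves the nesting; only the t-input order survives.
m(t1, t2) collapses to t1 * t2
M(t4, m(t1, t2), t3) collapses to t4 * t1 * t2 * t3

t4 * t1 * t2 * t3


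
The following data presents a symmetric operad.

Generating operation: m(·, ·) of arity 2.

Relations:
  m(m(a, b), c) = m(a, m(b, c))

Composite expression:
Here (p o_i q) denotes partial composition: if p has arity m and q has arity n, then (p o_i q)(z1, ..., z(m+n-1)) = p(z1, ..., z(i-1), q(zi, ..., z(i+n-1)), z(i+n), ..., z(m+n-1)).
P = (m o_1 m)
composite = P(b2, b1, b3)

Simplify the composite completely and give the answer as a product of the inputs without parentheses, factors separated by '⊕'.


b2 ⊕ b1 ⊕ b3

Associativity of m dissolves the nesting; only the b-input order survives.
m(b2, b1) collapses to b2 ⊕ b1
m(m(b2, b1), b3) collapses to b2 ⊕ b1 ⊕ b3
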